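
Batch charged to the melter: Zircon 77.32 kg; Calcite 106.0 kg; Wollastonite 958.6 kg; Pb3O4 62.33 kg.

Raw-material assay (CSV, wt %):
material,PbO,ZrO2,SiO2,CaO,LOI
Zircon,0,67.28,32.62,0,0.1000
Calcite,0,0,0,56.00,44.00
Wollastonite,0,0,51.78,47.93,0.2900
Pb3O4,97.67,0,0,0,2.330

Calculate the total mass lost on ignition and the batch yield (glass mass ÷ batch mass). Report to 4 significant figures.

Mid-chain values are shown with 4-significant-digit rounding within the worked lines — all internal work carries exact precision all the way through; each reported figure is rounded once only. The derived quantities (the four compositions, net glass mass, the totals, the yield, LOI) are computed from the weighed amounts on 1153 kg of glass at full precision, as quoted within the problem or the answer.
Material-by-material LOI:
  Zircon: 77.32 × 0.001000 = 0.07732 kg
  Calcite: 106.0 × 0.4400 = 46.64 kg
  Wollastonite: 958.6 × 0.002900 = 2.780 kg
  Pb3O4: 62.33 × 0.02330 = 1.452 kg
Total LOI = 50.95 kg
Glass = batch − LOI = 1204 − 50.95 = 1153 kg

LOI loss = 50.95 kg; glass = 1153 kg; yield = 95.77%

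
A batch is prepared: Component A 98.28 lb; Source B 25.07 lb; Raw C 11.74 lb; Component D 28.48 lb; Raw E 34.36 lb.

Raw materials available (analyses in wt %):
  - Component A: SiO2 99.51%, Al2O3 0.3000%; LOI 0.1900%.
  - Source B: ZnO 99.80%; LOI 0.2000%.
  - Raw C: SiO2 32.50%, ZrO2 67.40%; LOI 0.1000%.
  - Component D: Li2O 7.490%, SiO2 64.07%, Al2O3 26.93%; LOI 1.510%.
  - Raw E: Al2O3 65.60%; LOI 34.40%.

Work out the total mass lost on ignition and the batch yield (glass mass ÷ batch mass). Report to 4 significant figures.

The working math keeps exact precision at every stage — intermediates are printed with 4-significant-digit rounding at each printed step — every reported figure is rounded a single time. The derived quantities (five oxide percentages, net glass mass, the totals, LOI, the yield) are computed in exact precision starting from the weights per 185.4 lb of glass as they appear in question or answer.
Per-material ignition loss:
  Component A: 98.28 × 0.001900 = 0.1867 lb
  Source B: 25.07 × 0.002000 = 0.05014 lb
  Raw C: 11.74 × 0.001000 = 0.01174 lb
  Component D: 28.48 × 0.01510 = 0.4300 lb
  Raw E: 34.36 × 0.3440 = 11.82 lb
Total LOI = 12.50 lb
Glass = batch − LOI = 197.9 − 12.50 = 185.4 lb

LOI loss = 12.50 lb; glass = 185.4 lb; yield = 93.69%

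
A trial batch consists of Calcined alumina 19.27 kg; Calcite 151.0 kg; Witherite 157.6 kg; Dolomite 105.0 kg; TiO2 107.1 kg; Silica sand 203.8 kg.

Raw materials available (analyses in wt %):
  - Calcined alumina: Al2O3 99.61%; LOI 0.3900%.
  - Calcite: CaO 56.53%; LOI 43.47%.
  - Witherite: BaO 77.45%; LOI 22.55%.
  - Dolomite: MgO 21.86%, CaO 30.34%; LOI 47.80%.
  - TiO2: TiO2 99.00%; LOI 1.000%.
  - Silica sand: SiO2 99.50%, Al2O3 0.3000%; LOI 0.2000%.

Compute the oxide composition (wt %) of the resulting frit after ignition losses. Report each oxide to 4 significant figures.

All internal work maintains full precision at every stage. Mid-chain values are displayed with 4-significant-figure rounding between the steps; each reported number receives exactly one rounding. The derived quantities are recomputed from the weighed amounts on 590.8 kg of glass at full float precision (the six compositions, net glass mass, the yield, the totals, ignition loss) as set out in the question or the answer.
Oxide masses out of the charge:
  TiO2: 107.1·0.9900 = 106.0 kg
  BaO: 157.6·0.7745 = 122.1 kg
  MgO: 105.0·0.2186 = 22.95 kg
  CaO: 151.0·0.5653 + 105.0·0.3034 = 117.2 kg
  SiO2: 203.8·0.9950 = 202.8 kg
  Al2O3: 19.27·0.9961 + 203.8·0.003000 = 19.81 kg
LOI: 19.27·0.003900 + 151.0·0.4347 + 157.6·0.2255 + 105.0·0.4780 + 107.1·0.01000 + 203.8·0.002000 = 152.9 kg
Resulting glass, batch − LOI: 743.8 − 152.9 = 590.8 kg (= Σ oxide masses)
oxide / glass × 100 gives the wt %

Glass mass = 590.8 kg (batch 743.8 − LOI 152.9).
Composition: TiO2 17.95%, BaO 20.66%, MgO 3.885%, CaO 19.84%, SiO2 34.32%, Al2O3 3.352%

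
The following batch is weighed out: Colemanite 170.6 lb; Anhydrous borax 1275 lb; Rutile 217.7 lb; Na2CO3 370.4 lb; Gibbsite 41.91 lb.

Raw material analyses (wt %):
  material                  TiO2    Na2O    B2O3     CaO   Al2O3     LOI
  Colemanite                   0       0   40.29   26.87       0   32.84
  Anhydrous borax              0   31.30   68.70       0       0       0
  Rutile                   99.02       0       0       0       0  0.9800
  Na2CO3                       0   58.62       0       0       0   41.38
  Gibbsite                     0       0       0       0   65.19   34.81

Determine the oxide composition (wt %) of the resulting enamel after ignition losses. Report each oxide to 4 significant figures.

Glass mass = 1850 lb (batch 2076 − LOI 226.0).
Composition: TiO2 11.65%, Na2O 33.32%, B2O3 51.07%, CaO 2.478%, Al2O3 1.477%

Each numeric step maintains full float precision in all steps. The intermediate values appear with 4-significant-figure rounding across the worked steps — exactly one rounding is applied to each reported value; the derived quantities, which include the totals, ignition loss, glass mass, the yield, the five compositions, are recomputed at full float precision, exactly as shown in the problem or the answer, from the weighed amounts per 1850 lb of glass.
Oxide-by-oxide delivered mass:
  TiO2: 217.7·0.9902 = 215.6 lb
  Na2O: 1275·0.3130 + 370.4·0.5862 = 616.2 lb
  B2O3: 170.6·0.4029 + 1275·0.6870 = 944.7 lb
  CaO: 170.6·0.2687 = 45.84 lb
  Al2O3: 41.91·0.6519 = 27.32 lb
LOI: 170.6·0.3284 + 217.7·0.009800 + 370.4·0.4138 + 41.91·0.3481 = 226.0 lb
Glass mass = batch − LOI = 2076 − 226.0 = 1850 lb (consistent with Σ oxide mass)
percent share: oxide ÷ glass, ×100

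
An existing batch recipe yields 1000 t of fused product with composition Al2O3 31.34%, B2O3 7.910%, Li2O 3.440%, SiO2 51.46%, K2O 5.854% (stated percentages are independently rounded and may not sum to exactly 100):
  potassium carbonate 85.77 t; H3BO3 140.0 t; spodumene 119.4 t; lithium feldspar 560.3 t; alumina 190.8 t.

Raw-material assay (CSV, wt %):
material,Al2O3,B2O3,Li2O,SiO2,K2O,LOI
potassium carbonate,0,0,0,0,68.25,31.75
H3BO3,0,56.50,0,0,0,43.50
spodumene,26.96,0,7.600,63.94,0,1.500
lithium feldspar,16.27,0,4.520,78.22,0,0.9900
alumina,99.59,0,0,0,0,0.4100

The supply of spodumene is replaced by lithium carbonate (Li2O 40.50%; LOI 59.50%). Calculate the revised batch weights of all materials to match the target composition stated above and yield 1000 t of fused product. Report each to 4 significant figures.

In-progress results are shown, rounded to four significant figures, in the printout. The working math keeps full precision at each step. Every reported figure is rounded exactly once; the derived quantities, which include yield, ignition loss, totals, glass mass, the five compositions, are recomputed in exact precision, as they appear in either problem or answer, from the batch weights for 1000 t of glass.
Target masses of each oxide per 1000 t fused product:
  Al2O3: 31.34% × 1000 = 313.4 t
  B2O3: 7.910% × 1000 = 79.10 t
  Li2O: 3.440% × 1000 = 34.40 t
  SiO2: 51.46% × 1000 = 514.6 t
  K2O: 5.854% × 1000 = 58.54 t
A balance pass over the oxides, working from each reported weight, at the basis given (oxide sums agree with the targets exact up to rounding of places):
  Al2O3: 657.9·0.1627 + 207.2·0.9959 = 313.4 t (target 313.4 t)
  B2O3: 140.0·0.5650 = 79.10 t (target 79.10 t)
  Li2O: 11.51·0.4050 + 657.9·0.04520 = 34.40 t (target 34.40 t)
  SiO2: 657.9·0.7822 = 514.6 t (target 514.6 t)
  K2O: 85.77·0.6825 = 58.54 t (target 58.54 t)
Glass-mass sanity pass: net batch after ignition = 1000 t (summing oxide targets gives 1000 t; basis as stated: 1000 t — any gap is answer rounding).
Batch total: Σ batch = 1102 t; the LOI term Σ batch·LOI equals 102.3 t; yield, glass over the total, = 90.72%.

Revised batch per 1000 t fused product:
  potassium carbonate: 85.77 t
  H3BO3: 140.0 t
  lithium carbonate: 11.51 t
  lithium feldspar: 657.9 t
  alumina: 207.2 t
Total batch = 1102 t; LOI loss = 102.3 t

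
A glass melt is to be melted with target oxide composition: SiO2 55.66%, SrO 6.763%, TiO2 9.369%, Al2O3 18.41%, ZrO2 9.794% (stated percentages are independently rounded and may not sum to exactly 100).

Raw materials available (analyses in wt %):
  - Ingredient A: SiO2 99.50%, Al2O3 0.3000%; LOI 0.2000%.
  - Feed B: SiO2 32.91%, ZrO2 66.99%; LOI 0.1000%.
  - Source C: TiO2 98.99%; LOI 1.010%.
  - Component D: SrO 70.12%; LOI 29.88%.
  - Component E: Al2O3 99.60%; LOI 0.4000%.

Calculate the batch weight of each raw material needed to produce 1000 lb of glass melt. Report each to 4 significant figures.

Batch per 1000 lb glass melt:
  Ingredient A: 511.0 lb
  Feed B: 146.2 lb
  Source C: 94.65 lb
  Component D: 96.45 lb
  Component E: 183.3 lb
Total batch = 1032 lb; LOI loss = 31.68 lb; yield = 96.93%

Every computation holds exact precision end to end — mid-chain values are shown rounded off to 4 significant digits at each printed step. A single rounding completes every reported figure. All derived quantities (ignition loss, five oxide percentages, glass mass, the totals, the yield) are computed in exact precision using the weight values per 1000 lb of glass, as given in the question or the answer.
Per-oxide target masses for 1000 lb glass melt:
  SiO2: 55.66% × 1000 = 556.6 lb
  SrO: 6.763% × 1000 = 67.63 lb
  TiO2: 9.369% × 1000 = 93.69 lb
  Al2O3: 18.41% × 1000 = 184.1 lb
  ZrO2: 9.794% × 1000 = 97.94 lb
Verifying the oxide balance from the weights as reported, at the basis given (summed amounts equal target values up to rounding of the answer):
  SiO2: 511.0·0.9950 + 146.2·0.3291 = 556.6 lb (target 556.6 lb)
  SrO: 96.45·0.7012 = 67.63 lb (target 67.63 lb)
  TiO2: 94.65·0.9899 = 93.69 lb (target 93.69 lb)
  Al2O3: 511.0·0.003000 + 183.3·0.9960 = 184.1 lb (target 184.1 lb)
  ZrO2: 146.2·0.6699 = 97.94 lb (target 97.94 lb)
Mass balance on the glass: the batch minus its LOI: 999.9 lb (targets for the oxides total 1000 lb; stated basis 1000 lb — deltas are rounding alone).
Total batch = Σ batch = 1032 lb; the LOI term Σ batch·LOI equals 31.68 lb; as yield: glass ÷ batch → 96.93%.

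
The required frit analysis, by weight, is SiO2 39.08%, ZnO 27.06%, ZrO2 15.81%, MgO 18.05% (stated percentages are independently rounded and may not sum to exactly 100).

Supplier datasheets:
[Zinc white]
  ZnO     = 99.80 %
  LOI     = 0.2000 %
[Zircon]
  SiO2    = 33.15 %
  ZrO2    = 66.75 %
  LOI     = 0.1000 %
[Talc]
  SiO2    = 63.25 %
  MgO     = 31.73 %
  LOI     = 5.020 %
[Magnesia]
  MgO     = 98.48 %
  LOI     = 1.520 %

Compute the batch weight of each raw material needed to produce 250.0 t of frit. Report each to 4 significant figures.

Intermediates are shown, rounded to four significant digits, between the steps. All internal work runs at full float precision all the way through; a single rounding finalizes every reported value — derived quantities, including ignition loss, the four compositions, the yield, glass mass, totals, are computed starting from the weights at 250.0 t of glass in exact precision as written in problem or answer.
Per-oxide target masses for 250.0 t frit:
  SiO2: 39.08% × 250.0 = 97.70 t
  ZnO: 27.06% × 250.0 = 67.65 t
  ZrO2: 15.81% × 250.0 = 39.52 t
  MgO: 18.05% × 250.0 = 45.12 t
Per-oxide balance check given the weights on record, per the basis as stated (every target is met by its sum modulo rounding of the values):
  SiO2: 59.21·0.3315 + 123.4·0.6325 = 97.68 t (target 97.70 t)
  ZnO: 67.79·0.9980 = 67.65 t (target 67.65 t)
  ZrO2: 59.21·0.6675 = 39.52 t (target 39.52 t)
  MgO: 123.4·0.3173 + 6.052·0.9848 = 45.11 t (target 45.12 t)
The glass-mass cross-check: total batch − LOI = 250.0 t (per-oxide target masses sum to 250.0 t; stated basis 250.0 t — gaps are rounding artifacts).
Summing the batch: Σ batch = 256.5 t; Σ batch·LOI gives LOI loss = 6.481 t; yield: glass divided by total = 97.47%.

Batch per 250.0 t frit:
  Zinc white: 67.79 t
  Zircon: 59.21 t
  Talc: 123.4 t
  Magnesia: 6.052 t
Total batch = 256.5 t; LOI loss = 6.481 t; yield = 97.47%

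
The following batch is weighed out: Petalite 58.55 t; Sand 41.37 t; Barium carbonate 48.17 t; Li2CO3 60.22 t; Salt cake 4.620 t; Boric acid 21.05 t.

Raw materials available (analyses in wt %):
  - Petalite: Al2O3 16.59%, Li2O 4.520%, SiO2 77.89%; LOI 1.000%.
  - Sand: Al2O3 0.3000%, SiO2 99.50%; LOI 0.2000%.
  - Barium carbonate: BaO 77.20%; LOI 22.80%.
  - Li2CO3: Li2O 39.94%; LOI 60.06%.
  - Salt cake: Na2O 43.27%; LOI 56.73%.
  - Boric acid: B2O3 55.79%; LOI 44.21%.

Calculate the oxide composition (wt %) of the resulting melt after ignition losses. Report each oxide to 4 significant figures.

Mid-chain values are printed, rounded to 4 significant figures, between the steps — all internal work holds full float precision end to end. Each reported result carries a single rounding — all derived quantities are rebuilt at full float precision (glass mass, six oxide percentages, the totals, the yield, LOI) starting from the weights at 174.2 t of glass, precisely as stated by the question or the answer.
Per-oxide mass from batch:
  BaO: 48.17·0.7720 = 37.19 t
  Na2O: 4.620·0.4327 = 1.999 t
  B2O3: 21.05·0.5579 = 11.74 t
  Al2O3: 58.55·0.1659 + 41.37·0.003000 = 9.838 t
  Li2O: 58.55·0.04520 + 60.22·0.3994 = 26.70 t
  SiO2: 58.55·0.7789 + 41.37·0.9950 = 86.77 t
LOI: 58.55·0.01000 + 41.37·0.002000 + 48.17·0.2280 + 60.22·0.6006 + 4.620·0.5673 + 21.05·0.4421 = 59.75 t
Glass mass = batch − LOI = 234.0 − 59.75 = 174.2 t (= Σ oxide masses)
each wt % is 100 × oxide ÷ glass

Glass mass = 174.2 t (batch 234.0 − LOI 59.75).
Composition: BaO 21.34%, Na2O 1.147%, B2O3 6.740%, Al2O3 5.646%, Li2O 15.32%, SiO2 49.80%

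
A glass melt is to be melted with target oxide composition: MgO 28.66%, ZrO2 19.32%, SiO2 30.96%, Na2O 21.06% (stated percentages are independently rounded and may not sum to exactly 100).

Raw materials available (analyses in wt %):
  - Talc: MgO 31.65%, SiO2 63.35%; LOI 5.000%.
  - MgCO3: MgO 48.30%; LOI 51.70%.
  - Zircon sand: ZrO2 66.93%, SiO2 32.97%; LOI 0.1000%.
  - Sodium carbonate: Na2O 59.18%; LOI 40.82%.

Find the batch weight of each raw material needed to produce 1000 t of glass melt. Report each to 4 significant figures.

Batch per 1000 t glass melt:
  Talc: 338.5 t
  MgCO3: 371.6 t
  Zircon sand: 288.7 t
  Sodium carbonate: 355.9 t
Total batch = 1355 t; LOI loss = 354.6 t; yield = 73.82%

The working math holds exact precision through every step; the intermediate values appear, rounded to 4 significant figures, in the printout — exactly one rounding is applied to each reported value. Derived quantities are carried in exact precision (glass mass, the totals, LOI, yield, the four compositions) starting from the weights at 1000 t of glass, as given in the problem or the answer.
Oxide-by-oxide targets in 1000 t glass melt:
  MgO: 28.66% × 1000 = 286.6 t
  ZrO2: 19.32% × 1000 = 193.2 t
  SiO2: 30.96% × 1000 = 309.6 t
  Na2O: 21.06% × 1000 = 210.6 t
A balance pass over the oxides, using the reported weights, against the basis in use (sum by sum, the targets are met up to rounding of the answer):
  MgO: 338.5·0.3165 + 371.6·0.4830 = 286.6 t (target 286.6 t)
  ZrO2: 288.7·0.6693 = 193.2 t (target 193.2 t)
  SiO2: 338.5·0.6335 + 288.7·0.3297 = 309.6 t (target 309.6 t)
  Na2O: 355.9·0.5918 = 210.6 t (target 210.6 t)
Glass mass check: the batch minus its LOI: 1000 t (oxide target masses add up to 1000 t; against the stated basis, 1000 t — differing by rounding only).
Total batch = Σ batch = 1355 t; LOI removed, Σ of batch·LOI: 354.6 t; yield: glass divided by total = 73.82%.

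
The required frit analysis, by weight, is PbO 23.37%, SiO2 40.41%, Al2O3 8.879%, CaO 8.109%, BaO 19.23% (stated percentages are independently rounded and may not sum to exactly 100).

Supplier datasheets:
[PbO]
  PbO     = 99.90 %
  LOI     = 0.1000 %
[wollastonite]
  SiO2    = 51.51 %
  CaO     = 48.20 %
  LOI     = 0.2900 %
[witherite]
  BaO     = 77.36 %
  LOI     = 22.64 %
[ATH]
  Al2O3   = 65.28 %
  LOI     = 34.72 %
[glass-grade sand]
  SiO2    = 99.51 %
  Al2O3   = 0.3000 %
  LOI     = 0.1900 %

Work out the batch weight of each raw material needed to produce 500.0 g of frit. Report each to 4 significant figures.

Batch per 500.0 g frit:
  PbO: 117.0 g
  wollastonite: 84.12 g
  witherite: 124.3 g
  ATH: 67.27 g
  glass-grade sand: 159.5 g
Total batch = 552.2 g; LOI loss = 52.16 g; yield = 90.55%

The whole derivation holds full float precision at every stage. The intermediate values appear rounded to 4 significant figures within the worked lines; each reported number is rounded only once. All derived quantities (net glass mass, yield, LOI, the totals, the five compositions) are computed from the weighed amounts on 500.0 g of glass at full float precision, as they appear in the problem or answer text.
Per-oxide target masses for 500.0 g frit:
  PbO: 23.37% × 500.0 = 116.8 g
  SiO2: 40.41% × 500.0 = 202.0 g
  Al2O3: 8.879% × 500.0 = 44.40 g
  CaO: 8.109% × 500.0 = 40.54 g
  BaO: 19.23% × 500.0 = 96.15 g
Sums-versus-targets review with the batch weights as given, per the basis as stated (oxide sums agree with the targets once rounding is allowed for):
  PbO: 117.0·0.9990 = 116.9 g (target 116.8 g)
  SiO2: 84.12·0.5151 + 159.5·0.9951 = 202.0 g (target 202.0 g)
  Al2O3: 67.27·0.6528 + 159.5·0.003000 = 44.39 g (target 44.40 g)
  CaO: 84.12·0.4820 = 40.55 g (target 40.54 g)
  BaO: 124.3·0.7736 = 96.16 g (target 96.15 g)
Auditing the glass mass value: Σ batch − LOI loss = 500.0 g (targets for the oxides total 500.0 g; the stated basis being 500.0 g — any gap is answer rounding).
Total batch = Σ batch = 552.2 g; LOI loss = Σ batch·LOI = 52.16 g; the yield ratio, glass ÷ batch: 90.55%.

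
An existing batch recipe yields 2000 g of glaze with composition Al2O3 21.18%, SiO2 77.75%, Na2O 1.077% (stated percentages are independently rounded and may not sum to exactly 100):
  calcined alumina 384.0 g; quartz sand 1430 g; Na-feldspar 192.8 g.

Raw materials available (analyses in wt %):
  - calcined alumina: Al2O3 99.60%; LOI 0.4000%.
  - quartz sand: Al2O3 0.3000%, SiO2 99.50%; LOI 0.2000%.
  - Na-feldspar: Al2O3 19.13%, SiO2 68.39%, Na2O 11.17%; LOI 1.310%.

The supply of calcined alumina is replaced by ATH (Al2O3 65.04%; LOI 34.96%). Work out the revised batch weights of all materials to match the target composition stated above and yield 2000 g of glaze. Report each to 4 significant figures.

Revised batch per 2000 g glaze:
  ATH: 588.0 g
  quartz sand: 1430 g
  Na-feldspar: 192.8 g
Total batch = 2211 g; LOI loss = 211.0 g

Intermediates are displayed rounded off to 4 significant figures as written — the working math keeps exact precision in all steps — each reported result takes a single rounding. All derived quantities (yield, glass mass, totals, the three compositions, LOI) are carried at full precision from the weighed amounts for 2000 g of glass exactly as printed in problem or answer.
Oxide-by-oxide targets in 2000 g glaze:
  Al2O3: 21.18% × 2000 = 423.6 g
  SiO2: 77.75% × 2000 = 1555 g
  Na2O: 1.077% × 2000 = 21.54 g
A balance pass over the oxides, on the weights just shown, relative to the basis at hand (target by target, the sums agree inside rounding margins):
  Al2O3: 588.0·0.6504 + 1430·0.003000 + 192.8·0.1913 = 423.6 g (target 423.6 g)
  SiO2: 1430·0.9950 + 192.8·0.6839 = 1555 g (target 1555 g)
  Na2O: 192.8·0.1117 = 21.54 g (target 21.54 g)
Glass-mass closure: batch Σ − ignition loss = 2000 g (the targets, summed, come to 2000 g; the stated basis being 2000 g — gaps are rounding artifacts).
Batch total: Σ batch = 2211 g; ignition loss, Σ(batch × LOI) = 211.0 g; the yield ratio, glass ÷ batch: 90.46%.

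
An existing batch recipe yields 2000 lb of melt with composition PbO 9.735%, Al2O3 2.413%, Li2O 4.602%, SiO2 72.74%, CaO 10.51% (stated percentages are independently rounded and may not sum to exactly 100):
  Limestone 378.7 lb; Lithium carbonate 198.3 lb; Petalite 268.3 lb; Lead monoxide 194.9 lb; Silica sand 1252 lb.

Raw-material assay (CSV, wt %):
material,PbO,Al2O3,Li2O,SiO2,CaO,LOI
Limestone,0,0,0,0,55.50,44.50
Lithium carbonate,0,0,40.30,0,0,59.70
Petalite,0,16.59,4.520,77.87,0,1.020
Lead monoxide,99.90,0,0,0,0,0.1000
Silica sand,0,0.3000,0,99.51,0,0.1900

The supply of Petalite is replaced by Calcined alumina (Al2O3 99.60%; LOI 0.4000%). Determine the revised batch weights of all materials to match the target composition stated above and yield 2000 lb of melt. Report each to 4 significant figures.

Revised batch per 2000 lb melt:
  Limestone: 378.7 lb
  Lithium carbonate: 228.4 lb
  Calcined alumina: 44.05 lb
  Lead monoxide: 194.9 lb
  Silica sand: 1462 lb
Total batch = 2308 lb; LOI loss = 308.0 lb

The working math carries full precision at each step — in-progress results appear (rounded to four significant figures) in the working; every reported number includes exactly one rounding. Derived quantities, including five oxide percentages, totals, yield, LOI, net glass mass, are carried starting from the weights for 2000 lb of glass in full float precision as quoted within either problem or answer.
Per-oxide target masses for 2000 lb melt:
  PbO: 9.735% × 2000 = 194.7 lb
  Al2O3: 2.413% × 2000 = 48.26 lb
  Li2O: 4.602% × 2000 = 92.04 lb
  SiO2: 72.74% × 2000 = 1455 lb
  CaO: 10.51% × 2000 = 210.2 lb
Verifying the oxide balance on the weights just shown, against the basis in use (oxide sums agree with the targets given rounding of the digits):
  PbO: 194.9·0.9990 = 194.7 lb (target 194.7 lb)
  Al2O3: 44.05·0.9960 + 1462·0.003000 = 48.26 lb (target 48.26 lb)
  Li2O: 228.4·0.4030 = 92.05 lb (target 92.04 lb)
  SiO2: 1462·0.9951 = 1455 lb (target 1455 lb)
  CaO: 378.7·0.5550 = 210.2 lb (target 210.2 lb)
Mass balance on the glass: batch total minus LOI = 2000 lb (the Σ of target masses is 2000 lb; against the stated basis, 2000 lb — gaps are rounding artifacts).
Batch total: Σ batch = 2308 lb; Σ batch·LOI gives LOI loss = 308.0 lb; yield = glass ÷ total batch = 86.65%.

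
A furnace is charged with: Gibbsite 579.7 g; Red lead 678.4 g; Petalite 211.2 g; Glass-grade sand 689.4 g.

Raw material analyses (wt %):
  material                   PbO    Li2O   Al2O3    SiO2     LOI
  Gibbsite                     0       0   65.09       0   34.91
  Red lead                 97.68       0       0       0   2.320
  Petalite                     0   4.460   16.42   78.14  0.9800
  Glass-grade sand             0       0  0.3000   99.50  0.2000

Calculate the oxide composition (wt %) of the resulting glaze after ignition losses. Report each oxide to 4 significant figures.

Working values appear (rounded to four significant figures) at each printed step. Every computation holds exact precision at all times; every reported number includes exactly one rounding; all derived quantities, which include the totals, the four compositions, yield, glass mass, LOI, are carried at full precision, as they appear in the problem or answer text, starting from the weights at 1937 g of glass.
Mass of each oxide from the mix:
  PbO: 678.4·0.9768 = 662.7 g
  Li2O: 211.2·0.04460 = 9.420 g
  Al2O3: 579.7·0.6509 + 211.2·0.1642 + 689.4·0.003000 = 414.1 g
  SiO2: 211.2·0.7814 + 689.4·0.9950 = 851.0 g
LOI: 579.7·0.3491 + 678.4·0.02320 + 211.2·0.009800 + 689.4·0.002000 = 221.6 g
Net of LOI, the glass mass = 2159 − 221.6 = 1937 g (the oxide masses sum to this)
wt % = oxide mass / glass mass × 100

Glass mass = 1937 g (batch 2159 − LOI 221.6).
Composition: PbO 34.21%, Li2O 0.4863%, Al2O3 21.38%, SiO2 43.93%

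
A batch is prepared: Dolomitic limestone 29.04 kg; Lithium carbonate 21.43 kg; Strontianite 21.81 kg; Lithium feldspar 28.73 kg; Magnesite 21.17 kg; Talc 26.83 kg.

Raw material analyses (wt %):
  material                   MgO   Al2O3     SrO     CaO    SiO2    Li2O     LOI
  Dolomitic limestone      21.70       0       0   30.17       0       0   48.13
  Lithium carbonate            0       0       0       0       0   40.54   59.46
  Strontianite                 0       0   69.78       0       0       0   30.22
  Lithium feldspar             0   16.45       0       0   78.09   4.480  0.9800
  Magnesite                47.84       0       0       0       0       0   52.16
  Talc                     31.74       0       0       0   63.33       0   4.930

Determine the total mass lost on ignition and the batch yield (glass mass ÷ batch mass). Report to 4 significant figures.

Intermediates are shown with 4-significant-figure rounding in the working. Every computation carries exact precision through the solve — exactly one rounding lands on every reported figure; derived quantities, including LOI, totals, six oxide percentages, glass mass, yield, are carried starting from the weights at 103.1 kg of glass in full float precision, as written in the problem or the answer.
LOI of each material in turn:
  Dolomitic limestone: 29.04 × 0.4813 = 13.98 kg
  Lithium carbonate: 21.43 × 0.5946 = 12.74 kg
  Strontianite: 21.81 × 0.3022 = 6.591 kg
  Lithium feldspar: 28.73 × 0.009800 = 0.2816 kg
  Magnesite: 21.17 × 0.5216 = 11.04 kg
  Talc: 26.83 × 0.04930 = 1.323 kg
Total LOI = 45.96 kg
Glass = batch − LOI = 149.0 − 45.96 = 103.1 kg

LOI loss = 45.96 kg; glass = 103.1 kg; yield = 69.16%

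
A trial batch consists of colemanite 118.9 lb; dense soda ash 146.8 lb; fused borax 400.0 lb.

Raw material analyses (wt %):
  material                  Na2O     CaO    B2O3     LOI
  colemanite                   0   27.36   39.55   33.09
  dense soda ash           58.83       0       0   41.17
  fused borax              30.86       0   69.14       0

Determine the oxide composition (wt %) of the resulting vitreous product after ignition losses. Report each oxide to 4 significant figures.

All arithmetic maintains full float precision through the solve; the intermediate values are printed with 4-significant-figure rounding when written out — every reported number is rounded a single time. The derived quantities are carried starting from the weights at 565.9 lb of glass in full float precision (the yield, glass mass, three oxide percentages, LOI, the totals), as quoted within question or answer.
What the batch supplies per oxide:
  Na2O: 146.8·0.5883 + 400.0·0.3086 = 209.8 lb
  CaO: 118.9·0.2736 = 32.53 lb
  B2O3: 118.9·0.3955 + 400.0·0.6914 = 323.6 lb
LOI: 118.9·0.3309 + 146.8·0.4117 = 99.78 lb
Net of LOI, the glass mass = 665.7 − 99.78 = 565.9 lb (= the summed oxide contributions)
wt % = 100 × oxide mass / glass mass

Glass mass = 565.9 lb (batch 665.7 − LOI 99.78).
Composition: Na2O 37.07%, CaO 5.748%, B2O3 57.18%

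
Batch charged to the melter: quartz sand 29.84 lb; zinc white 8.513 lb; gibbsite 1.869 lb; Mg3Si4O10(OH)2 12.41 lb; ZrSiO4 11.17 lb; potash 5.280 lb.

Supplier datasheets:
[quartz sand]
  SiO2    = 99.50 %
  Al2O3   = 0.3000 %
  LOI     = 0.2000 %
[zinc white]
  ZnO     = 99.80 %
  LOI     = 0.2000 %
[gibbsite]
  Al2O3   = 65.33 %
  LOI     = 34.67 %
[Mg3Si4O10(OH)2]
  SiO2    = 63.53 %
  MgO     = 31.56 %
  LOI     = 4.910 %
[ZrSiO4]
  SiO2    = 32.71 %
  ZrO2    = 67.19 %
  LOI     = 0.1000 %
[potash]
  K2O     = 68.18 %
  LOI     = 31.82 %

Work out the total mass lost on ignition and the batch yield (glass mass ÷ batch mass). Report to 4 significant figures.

LOI loss = 3.025 lb; glass = 66.06 lb; yield = 95.62%

Intermediates are displayed, rounded to four significant digits, in the working. The whole derivation holds full float precision in every operation; a single rounding yields every reported value — the derived quantities (yield, LOI, the six compositions, net glass mass, totals) are carried starting from the weights for 66.06 lb of glass in full precision exactly as shown in either problem or answer.
Ignition loss by material:
  quartz sand: 29.84 × 0.002000 = 0.05968 lb
  zinc white: 8.513 × 0.002000 = 0.01703 lb
  gibbsite: 1.869 × 0.3467 = 0.6480 lb
  Mg3Si4O10(OH)2: 12.41 × 0.04910 = 0.6093 lb
  ZrSiO4: 11.17 × 0.001000 = 0.01117 lb
  potash: 5.280 × 0.3182 = 1.680 lb
Total LOI = 3.025 lb
Glass = batch − LOI = 69.08 − 3.025 = 66.06 lb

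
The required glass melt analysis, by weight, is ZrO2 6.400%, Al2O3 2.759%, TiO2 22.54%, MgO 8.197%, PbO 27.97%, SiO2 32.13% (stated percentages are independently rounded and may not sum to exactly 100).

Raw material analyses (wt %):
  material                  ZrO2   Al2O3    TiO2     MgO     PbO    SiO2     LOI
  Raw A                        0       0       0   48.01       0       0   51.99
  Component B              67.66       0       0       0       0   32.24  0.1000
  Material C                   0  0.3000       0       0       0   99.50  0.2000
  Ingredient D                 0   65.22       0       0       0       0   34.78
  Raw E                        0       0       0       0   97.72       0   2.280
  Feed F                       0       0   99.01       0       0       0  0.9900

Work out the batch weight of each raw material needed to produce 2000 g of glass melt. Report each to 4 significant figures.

Every computation runs at full precision in every operation; rounding to 4 significant figures governs every mid-chain value as shown — every reported value is rounded a single time; the derived quantities, which include ignition loss, the six compositions, totals, the yield, glass mass, are rebuilt in exact precision, as set out in either problem or answer, from the weighed amounts per 2000 g of glass.
Target oxide masses per 2000 g glass melt:
  ZrO2: 6.400% × 2000 = 128.0 g
  Al2O3: 2.759% × 2000 = 55.18 g
  TiO2: 22.54% × 2000 = 450.8 g
  MgO: 8.197% × 2000 = 163.9 g
  PbO: 27.97% × 2000 = 559.4 g
  SiO2: 32.13% × 2000 = 642.6 g
Balance tally, oxide-wise, with the batch weights as given, per the basis as stated (delivered sums recover each target within answer rounding):
  ZrO2: 189.2·0.6766 = 128.0 g (target 128.0 g)
  Al2O3: 584.5·0.003000 + 81.92·0.6522 = 55.18 g (target 55.18 g)
  TiO2: 455.3·0.9901 = 450.8 g (target 450.8 g)
  MgO: 341.5·0.4801 = 164.0 g (target 163.9 g)
  PbO: 572.5·0.9772 = 559.4 g (target 559.4 g)
  SiO2: 189.2·0.3224 + 584.5·0.9950 = 642.6 g (target 642.6 g)
Consistency of the glass mass: batch Σ − ignition loss = 2000 g (targets for the oxides total 2000 g; basis as stated: 2000 g — gaps are rounding artifacts).
Whole-batch sum: Σ batch = 2225 g; the LOI term Σ batch·LOI equals 225.0 g; yield: glass divided by total = 89.89%.

Batch per 2000 g glass melt:
  Raw A: 341.5 g
  Component B: 189.2 g
  Material C: 584.5 g
  Ingredient D: 81.92 g
  Raw E: 572.5 g
  Feed F: 455.3 g
Total batch = 2225 g; LOI loss = 225.0 g; yield = 89.89%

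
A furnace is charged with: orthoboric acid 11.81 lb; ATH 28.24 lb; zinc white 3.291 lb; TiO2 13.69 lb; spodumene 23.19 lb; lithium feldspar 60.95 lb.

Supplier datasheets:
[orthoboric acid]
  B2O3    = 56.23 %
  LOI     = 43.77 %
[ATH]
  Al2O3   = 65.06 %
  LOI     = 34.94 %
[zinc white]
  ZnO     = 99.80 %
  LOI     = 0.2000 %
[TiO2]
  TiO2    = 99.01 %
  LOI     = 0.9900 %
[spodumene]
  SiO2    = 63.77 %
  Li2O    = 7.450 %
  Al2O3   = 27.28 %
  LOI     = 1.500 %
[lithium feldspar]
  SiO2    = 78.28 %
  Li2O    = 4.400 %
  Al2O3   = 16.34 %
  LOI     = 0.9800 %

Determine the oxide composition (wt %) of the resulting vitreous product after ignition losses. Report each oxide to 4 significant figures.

Each numeric step carries full precision at all times. The intermediate values are printed (rounded to 4 significant figures) as written; each reported result is rounded exactly once — all derived quantities (totals, net glass mass, LOI, the yield, six oxide percentages) are rebuilt from the weighed amounts at 125.0 lb of glass in exact precision, as quoted within question or answer.
What the batch supplies per oxide:
  TiO2: 13.69·0.9901 = 13.55 lb
  SiO2: 23.19·0.6377 + 60.95·0.7828 = 62.50 lb
  ZnO: 3.291·0.9980 = 3.284 lb
  Li2O: 23.19·0.07450 + 60.95·0.04400 = 4.409 lb
  Al2O3: 28.24·0.6506 + 23.19·0.2728 + 60.95·0.1634 = 34.66 lb
  B2O3: 11.81·0.5623 = 6.641 lb
LOI: 11.81·0.4377 + 28.24·0.3494 + 3.291·0.002000 + 13.69·0.009900 + 23.19·0.01500 + 60.95·0.009800 = 16.12 lb
Glass = total batch minus LOI = 141.2 − 16.12 = 125.0 lb (equal to the oxide-mass sum)
wt % = oxide mass / glass mass × 100

Glass mass = 125.0 lb (batch 141.2 − LOI 16.12).
Composition: TiO2 10.84%, SiO2 49.98%, ZnO 2.627%, Li2O 3.526%, Al2O3 27.72%, B2O3 5.311%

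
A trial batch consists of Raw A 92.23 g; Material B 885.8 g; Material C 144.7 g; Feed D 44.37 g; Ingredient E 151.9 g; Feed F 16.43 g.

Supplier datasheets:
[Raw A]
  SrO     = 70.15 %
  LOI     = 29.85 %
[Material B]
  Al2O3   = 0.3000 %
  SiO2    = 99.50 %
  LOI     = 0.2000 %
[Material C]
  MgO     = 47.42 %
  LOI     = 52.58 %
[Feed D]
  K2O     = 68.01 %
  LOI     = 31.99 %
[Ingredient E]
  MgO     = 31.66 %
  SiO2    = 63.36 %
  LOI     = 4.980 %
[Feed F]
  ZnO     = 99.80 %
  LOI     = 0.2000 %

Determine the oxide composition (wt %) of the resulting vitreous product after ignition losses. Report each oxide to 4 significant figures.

Mid-chain values appear (rounded to four significant figures) across the worked steps — every computation maintains full float precision end to end — each reported number is rounded exactly once. All derived quantities are rebuilt at exact precision (the totals, glass mass, six oxide percentages, yield, ignition loss) from the weighed amounts on 1208 g of glass as set out in either problem or answer.
Oxide-by-oxide delivered mass:
  K2O: 44.37·0.6801 = 30.18 g
  MgO: 144.7·0.4742 + 151.9·0.3166 = 116.7 g
  SrO: 92.23·0.7015 = 64.70 g
  ZnO: 16.43·0.9980 = 16.40 g
  Al2O3: 885.8·0.003000 = 2.657 g
  SiO2: 885.8·0.9950 + 151.9·0.6336 = 977.6 g
LOI: 92.23·0.2985 + 885.8·0.002000 + 144.7·0.5258 + 44.37·0.3199 + 151.9·0.04980 + 16.43·0.002000 = 127.2 g
batch − LOI leaves glass = 1335 − 127.2 = 1208 g (the oxide masses sum to this)
oxide / glass × 100 gives the wt %

Glass mass = 1208 g (batch 1335 − LOI 127.2).
Composition: K2O 2.497%, MgO 9.659%, SrO 5.355%, ZnO 1.357%, Al2O3 0.2199%, SiO2 80.91%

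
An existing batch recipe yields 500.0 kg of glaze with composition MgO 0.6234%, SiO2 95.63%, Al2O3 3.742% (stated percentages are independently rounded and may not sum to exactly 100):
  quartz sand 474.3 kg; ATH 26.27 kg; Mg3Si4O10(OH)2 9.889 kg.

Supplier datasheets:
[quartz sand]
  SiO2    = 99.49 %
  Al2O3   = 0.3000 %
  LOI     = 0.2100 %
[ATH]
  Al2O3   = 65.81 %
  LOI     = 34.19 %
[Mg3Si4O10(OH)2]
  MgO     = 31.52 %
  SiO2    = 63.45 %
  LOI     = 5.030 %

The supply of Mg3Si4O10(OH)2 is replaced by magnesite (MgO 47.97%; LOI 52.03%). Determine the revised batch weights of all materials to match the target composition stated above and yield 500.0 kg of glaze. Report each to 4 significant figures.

All arithmetic carries exact precision from start to finish — in-progress results are shown rounded off to 4 significant figures in the printout. Each reported result is rounded only once — all derived quantities are re-derived from the weighed amounts at 500.0 kg of glass in full precision (yield, glass mass, the three compositions, LOI, totals) as given in question or answer.
The oxide mass targets at 500.0 kg glaze:
  MgO: 0.6234% × 500.0 = 3.117 kg
  SiO2: 95.63% × 500.0 = 478.2 kg
  Al2O3: 3.742% × 500.0 = 18.71 kg
Per-oxide balance check with the batch weights as given, for the quoted basis mass (target by target, the sums agree given rounding of the digits):
  MgO: 6.498·0.4797 = 3.117 kg (target 3.117 kg)
  SiO2: 480.6·0.9949 = 478.1 kg (target 478.2 kg)
  Al2O3: 480.6·0.003000 + 26.24·0.6581 = 18.71 kg (target 18.71 kg)
The glass-mass cross-check: whole batch net of LOI = 500.0 kg (the Σ of target masses is 500.0 kg; the stated basis being 500.0 kg — a pure rounding effect).
Batch grand total — Σ batch = 513.3 kg; ignition loss, Σ(batch × LOI) = 13.36 kg; yield = glass ÷ total batch = 97.40%.

Revised batch per 500.0 kg glaze:
  quartz sand: 480.6 kg
  ATH: 26.24 kg
  magnesite: 6.498 kg
Total batch = 513.3 kg; LOI loss = 13.36 kg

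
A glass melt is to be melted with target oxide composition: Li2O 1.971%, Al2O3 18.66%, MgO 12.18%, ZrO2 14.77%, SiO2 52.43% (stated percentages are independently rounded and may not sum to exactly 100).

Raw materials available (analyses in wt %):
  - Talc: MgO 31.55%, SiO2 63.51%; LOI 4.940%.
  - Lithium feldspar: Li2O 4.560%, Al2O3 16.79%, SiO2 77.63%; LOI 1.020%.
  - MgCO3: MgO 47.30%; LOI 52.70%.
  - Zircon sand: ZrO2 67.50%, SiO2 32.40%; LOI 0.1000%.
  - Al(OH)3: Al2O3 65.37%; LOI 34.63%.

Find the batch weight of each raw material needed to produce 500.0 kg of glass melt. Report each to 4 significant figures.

All arithmetic holds full float precision throughout — mid-chain values are printed rounded to four significant digits when written out — each reported result carries a single rounding. The derived quantities (glass mass, totals, ignition loss, the yield, the five compositions) are re-derived from the batch weights for 500.0 kg of glass at exact precision, as set out in problem or answer.
Target masses of each oxide per 500.0 kg glass melt:
  Li2O: 1.971% × 500.0 = 9.855 kg
  Al2O3: 18.66% × 500.0 = 93.30 kg
  MgO: 12.18% × 500.0 = 60.90 kg
  ZrO2: 14.77% × 500.0 = 73.85 kg
  SiO2: 52.43% × 500.0 = 262.2 kg
Verifying the oxide balance per the reported batch figures, for the quoted basis mass (summed amounts equal target values given rounding of the digits):
  Li2O: 216.1·0.04560 = 9.854 kg (target 9.855 kg)
  Al2O3: 216.1·0.1679 + 87.22·0.6537 = 93.30 kg (target 93.30 kg)
  MgO: 92.79·0.3155 + 66.86·0.4730 = 60.90 kg (target 60.90 kg)
  ZrO2: 109.4·0.6750 = 73.85 kg (target 73.85 kg)
  SiO2: 92.79·0.6351 + 216.1·0.7763 + 109.4·0.3240 = 262.1 kg (target 262.2 kg)
The glass-mass cross-check: batch total minus LOI = 500.0 kg (the targets, summed, come to 500.1 kg; against the stated basis, 500.0 kg — gaps are rounding artifacts).
Whole-batch sum: Σ batch = 572.4 kg; LOI removed, Σ of batch·LOI: 72.34 kg; yield, glass over the total, = 87.36%.

Batch per 500.0 kg glass melt:
  Talc: 92.79 kg
  Lithium feldspar: 216.1 kg
  MgCO3: 66.86 kg
  Zircon sand: 109.4 kg
  Al(OH)3: 87.22 kg
Total batch = 572.4 kg; LOI loss = 72.34 kg; yield = 87.36%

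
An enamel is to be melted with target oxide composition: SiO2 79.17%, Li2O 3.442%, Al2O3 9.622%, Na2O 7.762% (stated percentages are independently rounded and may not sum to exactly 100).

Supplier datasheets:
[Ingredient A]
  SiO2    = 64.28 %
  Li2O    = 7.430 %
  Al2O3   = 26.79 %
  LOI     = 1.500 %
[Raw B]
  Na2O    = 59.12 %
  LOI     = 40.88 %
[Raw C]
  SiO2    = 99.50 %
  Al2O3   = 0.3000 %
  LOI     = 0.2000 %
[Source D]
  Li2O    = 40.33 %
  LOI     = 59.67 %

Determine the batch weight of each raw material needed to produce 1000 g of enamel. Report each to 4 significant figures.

Intermediates are shown, with 4-significant-figure rounding, in the working — full float precision is held at all times; exactly one rounding goes into each reported result. Derived quantities (LOI, four oxide percentages, glass mass, totals, yield) are re-derived in full precision from the weighed amounts at 1000 g of glass as they appear in question or answer.
Target masses of each oxide per 1000 g enamel:
  SiO2: 79.17% × 1000 = 791.7 g
  Li2O: 3.442% × 1000 = 34.42 g
  Al2O3: 9.622% × 1000 = 96.22 g
  Na2O: 7.762% × 1000 = 77.62 g
A balance pass over the oxides, working from each reported weight, on the stated basis (summed amounts equal target values exact up to rounding of places):
  SiO2: 352.8·0.6428 + 567.8·0.9950 = 791.7 g (target 791.7 g)
  Li2O: 352.8·0.07430 + 20.35·0.4033 = 34.42 g (target 34.42 g)
  Al2O3: 352.8·0.2679 + 567.8·0.003000 = 96.22 g (target 96.22 g)
  Na2O: 131.3·0.5912 = 77.62 g (target 77.62 g)
The glass-mass cross-check: Σ batch − LOI loss = 1000 g (oxide target masses add up to 1000 g; the stated basis being 1000 g — any gap is answer rounding).
Batch total: Σ batch = 1072 g; the LOI term Σ batch·LOI equals 72.25 g; yield, glass over the total, = 93.26%.

Batch per 1000 g enamel:
  Ingredient A: 352.8 g
  Raw B: 131.3 g
  Raw C: 567.8 g
  Source D: 20.35 g
Total batch = 1072 g; LOI loss = 72.25 g; yield = 93.26%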